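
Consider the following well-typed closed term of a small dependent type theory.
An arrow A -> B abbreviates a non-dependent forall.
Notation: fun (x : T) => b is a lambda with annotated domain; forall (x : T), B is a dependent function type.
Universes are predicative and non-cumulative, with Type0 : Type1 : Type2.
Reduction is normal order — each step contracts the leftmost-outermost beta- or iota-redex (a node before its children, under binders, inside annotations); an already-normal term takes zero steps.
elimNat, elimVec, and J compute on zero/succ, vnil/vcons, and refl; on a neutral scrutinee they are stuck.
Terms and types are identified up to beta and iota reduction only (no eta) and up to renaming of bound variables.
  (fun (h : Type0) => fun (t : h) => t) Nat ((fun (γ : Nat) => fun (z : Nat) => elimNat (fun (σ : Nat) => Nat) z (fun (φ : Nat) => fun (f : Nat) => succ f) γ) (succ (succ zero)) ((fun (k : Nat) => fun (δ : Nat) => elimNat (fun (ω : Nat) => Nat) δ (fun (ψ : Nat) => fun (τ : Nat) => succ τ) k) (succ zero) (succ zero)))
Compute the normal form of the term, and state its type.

resulting normal form:
  succ (succ (succ (succ zero)))
type:
  Nat


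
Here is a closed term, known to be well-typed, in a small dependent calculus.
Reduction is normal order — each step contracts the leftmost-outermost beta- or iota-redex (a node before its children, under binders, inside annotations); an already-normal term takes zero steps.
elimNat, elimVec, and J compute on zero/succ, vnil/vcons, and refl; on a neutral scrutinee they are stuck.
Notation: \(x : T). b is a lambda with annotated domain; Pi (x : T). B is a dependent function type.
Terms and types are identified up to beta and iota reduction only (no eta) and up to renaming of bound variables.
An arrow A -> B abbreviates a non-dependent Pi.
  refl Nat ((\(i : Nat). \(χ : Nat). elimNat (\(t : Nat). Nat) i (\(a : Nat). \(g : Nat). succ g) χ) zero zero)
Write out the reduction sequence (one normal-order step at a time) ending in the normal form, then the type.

reduction (normal order):
  refl Nat ((\(i : Nat). \(χ : Nat). elimNat (\(t : Nat). Nat) i (\(a : Nat). \(g : Nat). succ g) χ) zero zero)
  ~> refl Nat ((\(i : Nat). elimNat (\(χ : Nat). Nat) zero (\(t : Nat). \(a : Nat). succ a) i) zero)
  ~> refl Nat (elimNat (\(i : Nat). Nat) zero (\(χ : Nat). \(t : Nat). succ t) zero)
  ~> refl Nat zero
inferred type:
  Eq Nat zero zero


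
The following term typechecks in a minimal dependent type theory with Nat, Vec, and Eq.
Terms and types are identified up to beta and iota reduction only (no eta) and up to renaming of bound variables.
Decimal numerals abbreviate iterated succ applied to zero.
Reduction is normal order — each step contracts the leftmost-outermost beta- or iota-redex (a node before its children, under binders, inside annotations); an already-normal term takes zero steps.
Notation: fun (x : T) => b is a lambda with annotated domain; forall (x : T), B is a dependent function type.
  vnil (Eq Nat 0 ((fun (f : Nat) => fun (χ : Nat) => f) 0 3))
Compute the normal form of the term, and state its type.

resulting normal form:
  vnil (Eq Nat 0 0)
type:
  Vec (Eq Nat 0 0) 0
observation: the leftmost-outermost redex is a beta-redex, and normalization takes 2 steps.


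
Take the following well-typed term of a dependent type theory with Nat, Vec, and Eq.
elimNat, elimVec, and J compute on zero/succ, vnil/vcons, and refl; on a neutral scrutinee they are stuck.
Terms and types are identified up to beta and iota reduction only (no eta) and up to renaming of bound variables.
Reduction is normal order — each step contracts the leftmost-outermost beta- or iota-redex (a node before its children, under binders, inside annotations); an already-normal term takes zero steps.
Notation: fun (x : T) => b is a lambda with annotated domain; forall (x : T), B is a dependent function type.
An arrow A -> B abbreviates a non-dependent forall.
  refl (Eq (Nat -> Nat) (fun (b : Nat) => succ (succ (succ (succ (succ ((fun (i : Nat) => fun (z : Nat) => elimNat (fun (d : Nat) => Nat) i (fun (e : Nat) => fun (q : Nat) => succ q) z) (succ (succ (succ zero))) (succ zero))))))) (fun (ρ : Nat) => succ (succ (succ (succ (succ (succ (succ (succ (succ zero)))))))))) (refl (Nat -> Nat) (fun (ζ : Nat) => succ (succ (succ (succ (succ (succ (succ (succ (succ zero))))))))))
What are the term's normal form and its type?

reduced normal form:
  refl (Eq (Nat -> Nat) (fun (b : Nat) => succ (succ (succ (succ (succ (succ (succ (succ (succ zero))))))))) (fun (i : Nat) => succ (succ (succ (succ (succ (succ (succ (succ (succ zero)))))))))) (refl (Nat -> Nat) (fun (z : Nat) => succ (succ (succ (succ (succ (succ (succ (succ (succ zero))))))))))
the term's type:
  Eq (Eq (Nat -> Nat) (fun (b : Nat) => succ (succ (succ (succ (succ (succ (succ (succ (succ zero))))))))) (fun (i : Nat) => succ (succ (succ (succ (succ (succ (succ (succ (succ zero)))))))))) (refl (Nat -> Nat) (fun (z : Nat) => succ (succ (succ (succ (succ (succ (succ (succ (succ zero)))))))))) (refl (Nat -> Nat) (fun (d : Nat) => succ (succ (succ (succ (succ (succ (succ (succ (succ zero))))))))))
observation: normalization takes exactly 6 steps under the normal-order strategy.


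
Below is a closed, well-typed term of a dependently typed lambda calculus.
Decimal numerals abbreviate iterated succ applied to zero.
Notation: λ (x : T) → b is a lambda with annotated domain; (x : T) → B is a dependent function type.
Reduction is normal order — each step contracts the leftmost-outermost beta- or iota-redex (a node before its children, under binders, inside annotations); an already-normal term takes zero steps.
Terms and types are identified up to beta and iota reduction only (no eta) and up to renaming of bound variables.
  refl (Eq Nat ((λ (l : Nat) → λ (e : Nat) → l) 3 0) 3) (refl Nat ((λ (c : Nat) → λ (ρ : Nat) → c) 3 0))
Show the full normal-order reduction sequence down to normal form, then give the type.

normal-order reduction:
  refl (Eq Nat ((λ (l : Nat) → λ (e : Nat) → l) 3 0) 3) (refl Nat ((λ (c : Nat) → λ (ρ : Nat) → c) 3 0))
  ~> refl (Eq Nat ((λ (l : Nat) → 3) 0) 3) (refl Nat ((λ (e : Nat) → λ (c : Nat) → e) 3 0))
  ~> refl (Eq Nat 3 3) (refl Nat ((λ (l : Nat) → λ (e : Nat) → l) 3 0))
  ~> refl (Eq Nat 3 3) (refl Nat ((λ (l : Nat) → 3) 0))
  ~> refl (Eq Nat 3 3) (refl Nat 3)
the term's type:
  Eq (Eq Nat 3 3) (refl Nat 3) (refl Nat 3)


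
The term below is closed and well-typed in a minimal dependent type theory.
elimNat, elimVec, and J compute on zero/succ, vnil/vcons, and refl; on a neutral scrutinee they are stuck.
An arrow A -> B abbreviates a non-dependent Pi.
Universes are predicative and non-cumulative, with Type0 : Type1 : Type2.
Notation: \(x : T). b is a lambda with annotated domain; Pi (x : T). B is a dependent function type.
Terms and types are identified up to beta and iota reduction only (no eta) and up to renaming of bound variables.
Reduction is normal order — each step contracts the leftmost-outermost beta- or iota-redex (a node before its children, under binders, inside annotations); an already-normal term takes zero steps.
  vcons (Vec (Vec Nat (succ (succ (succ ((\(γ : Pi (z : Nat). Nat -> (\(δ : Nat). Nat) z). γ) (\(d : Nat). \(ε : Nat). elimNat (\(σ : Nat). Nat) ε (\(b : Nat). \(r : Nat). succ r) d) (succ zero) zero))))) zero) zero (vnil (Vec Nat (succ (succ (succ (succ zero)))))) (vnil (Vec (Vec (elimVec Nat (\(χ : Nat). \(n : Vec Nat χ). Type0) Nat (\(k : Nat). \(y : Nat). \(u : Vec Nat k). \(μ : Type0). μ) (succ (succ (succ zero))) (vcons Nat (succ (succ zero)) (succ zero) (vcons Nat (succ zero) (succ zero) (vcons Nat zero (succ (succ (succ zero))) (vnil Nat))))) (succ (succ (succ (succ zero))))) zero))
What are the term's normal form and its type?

reduced normal form:
  vcons (Vec (Vec Nat (succ (succ (succ (succ zero))))) zero) zero (vnil (Vec Nat (succ (succ (succ (succ zero)))))) (vnil (Vec (Vec Nat (succ (succ (succ (succ zero))))) zero))
type:
  Vec (Vec (Vec Nat (succ (succ (succ (succ zero))))) zero) (succ zero)
observation: contracting a beta-redex first, the term normalizes in 23 steps.


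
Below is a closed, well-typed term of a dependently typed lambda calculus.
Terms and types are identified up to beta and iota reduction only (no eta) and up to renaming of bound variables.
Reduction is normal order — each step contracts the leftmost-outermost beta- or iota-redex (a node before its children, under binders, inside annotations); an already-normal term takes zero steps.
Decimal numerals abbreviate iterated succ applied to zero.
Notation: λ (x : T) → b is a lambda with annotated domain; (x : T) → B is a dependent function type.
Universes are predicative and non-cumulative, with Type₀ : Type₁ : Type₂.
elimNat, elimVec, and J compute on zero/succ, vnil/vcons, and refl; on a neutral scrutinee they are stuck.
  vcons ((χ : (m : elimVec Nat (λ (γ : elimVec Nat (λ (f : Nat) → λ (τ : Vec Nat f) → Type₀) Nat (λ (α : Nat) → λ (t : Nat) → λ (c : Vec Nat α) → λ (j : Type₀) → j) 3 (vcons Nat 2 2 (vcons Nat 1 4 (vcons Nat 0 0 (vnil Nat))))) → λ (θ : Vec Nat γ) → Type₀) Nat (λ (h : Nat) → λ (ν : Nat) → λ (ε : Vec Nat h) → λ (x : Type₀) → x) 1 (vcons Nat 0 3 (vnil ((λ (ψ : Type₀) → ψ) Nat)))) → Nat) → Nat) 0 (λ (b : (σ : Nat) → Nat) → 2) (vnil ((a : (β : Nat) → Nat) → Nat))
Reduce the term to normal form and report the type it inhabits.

reduced normal form:
  vcons ((χ : (m : Nat) → Nat) → Nat) 0 (λ (γ : (f : Nat) → Nat) → 2) (vnil ((τ : (α : Nat) → Nat) → Nat))
the term's type:
  Vec ((χ : (m : Nat) → Nat) → Nat) 1
observation: 6 normal-order steps separate the term from its normal form.


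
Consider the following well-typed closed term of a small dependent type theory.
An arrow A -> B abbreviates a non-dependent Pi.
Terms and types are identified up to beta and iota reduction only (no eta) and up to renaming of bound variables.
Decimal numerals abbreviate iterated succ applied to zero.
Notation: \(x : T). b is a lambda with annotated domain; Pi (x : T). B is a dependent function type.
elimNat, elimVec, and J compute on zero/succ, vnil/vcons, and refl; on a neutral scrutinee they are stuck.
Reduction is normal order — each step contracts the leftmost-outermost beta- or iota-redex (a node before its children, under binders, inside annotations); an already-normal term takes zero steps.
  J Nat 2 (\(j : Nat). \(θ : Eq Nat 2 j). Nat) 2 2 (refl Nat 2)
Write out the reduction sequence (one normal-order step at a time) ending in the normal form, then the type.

normal-order reduction:
  J Nat 2 (\(j : Nat). \(θ : Eq Nat 2 j). Nat) 2 2 (refl Nat 2)
  ~> 2
inferred type:
  Nat


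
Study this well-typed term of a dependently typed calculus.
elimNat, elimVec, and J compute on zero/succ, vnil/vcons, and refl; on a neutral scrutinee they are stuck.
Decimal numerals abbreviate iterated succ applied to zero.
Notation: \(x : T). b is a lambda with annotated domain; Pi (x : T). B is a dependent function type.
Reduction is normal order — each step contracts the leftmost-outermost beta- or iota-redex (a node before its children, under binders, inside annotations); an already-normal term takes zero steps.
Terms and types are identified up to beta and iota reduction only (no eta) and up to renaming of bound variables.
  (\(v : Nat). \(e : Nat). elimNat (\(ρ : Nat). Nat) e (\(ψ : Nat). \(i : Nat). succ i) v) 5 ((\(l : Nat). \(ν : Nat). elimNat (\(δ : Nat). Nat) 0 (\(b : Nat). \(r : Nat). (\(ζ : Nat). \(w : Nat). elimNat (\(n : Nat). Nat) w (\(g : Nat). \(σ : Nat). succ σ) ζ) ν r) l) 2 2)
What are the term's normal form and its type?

resulting normal form:
  9
inferred type:
  Nat


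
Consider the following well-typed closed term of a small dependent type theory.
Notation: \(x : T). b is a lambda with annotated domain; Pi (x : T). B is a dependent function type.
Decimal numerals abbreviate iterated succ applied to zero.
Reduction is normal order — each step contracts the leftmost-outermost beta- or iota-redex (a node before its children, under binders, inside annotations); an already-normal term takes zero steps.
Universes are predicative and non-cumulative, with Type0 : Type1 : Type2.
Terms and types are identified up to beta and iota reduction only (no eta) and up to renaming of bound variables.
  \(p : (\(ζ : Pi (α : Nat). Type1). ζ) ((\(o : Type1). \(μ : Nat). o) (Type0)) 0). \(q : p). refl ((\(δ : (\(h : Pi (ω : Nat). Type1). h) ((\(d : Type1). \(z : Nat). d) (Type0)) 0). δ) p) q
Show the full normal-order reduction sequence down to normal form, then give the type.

normal-order reduction sequence:
  \(p : (\(ζ : Pi (α : Nat). Type1). ζ) ((\(o : Type1). \(μ : Nat). o) (Type0)) 0). \(q : p). refl ((\(δ : (\(h : Pi (ω : Nat). Type1). h) ((\(d : Type1). \(z : Nat). d) (Type0)) 0). δ) p) q
  ~> \(p : (\(ζ : Type1). \(α : Nat). ζ) (Type0) 0). \(o : p). refl ((\(μ : (\(q : Pi (δ : Nat). Type1). q) ((\(h : Type1). \(ω : Nat). h) (Type0)) 0). μ) p) o
  ~> \(p : (\(ζ : Nat). Type0) 0). \(α : p). refl ((\(o : (\(μ : Pi (q : Nat). Type1). μ) ((\(δ : Type1). \(h : Nat). δ) (Type0)) 0). o) p) α
  ~> \(p : Type0). \(ζ : p). refl ((\(α : (\(o : Pi (μ : Nat). Type1). o) ((\(q : Type1). \(δ : Nat). q) (Type0)) 0). α) p) ζ
  ~> \(p : Type0). \(ζ : p). refl p ζ
the term's type:
  Pi (p : Type0). Pi (ζ : p). Eq p ζ ζ


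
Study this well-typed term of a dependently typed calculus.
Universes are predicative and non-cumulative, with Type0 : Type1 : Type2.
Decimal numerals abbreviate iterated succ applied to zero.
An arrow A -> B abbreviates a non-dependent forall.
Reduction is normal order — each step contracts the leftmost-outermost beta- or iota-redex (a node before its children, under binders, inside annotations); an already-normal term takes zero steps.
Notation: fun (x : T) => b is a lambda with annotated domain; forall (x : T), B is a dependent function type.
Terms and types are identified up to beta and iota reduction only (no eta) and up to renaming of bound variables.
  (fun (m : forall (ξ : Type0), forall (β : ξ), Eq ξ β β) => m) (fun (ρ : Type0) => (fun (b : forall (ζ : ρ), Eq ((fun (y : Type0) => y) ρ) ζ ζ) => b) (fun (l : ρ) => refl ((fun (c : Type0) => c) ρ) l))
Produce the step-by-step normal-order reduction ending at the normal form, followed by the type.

normal-order reduction sequence:
  (fun (m : forall (ξ : Type0), forall (β : ξ), Eq ξ β β) => m) (fun (ρ : Type0) => (fun (b : forall (ζ : ρ), Eq ((fun (y : Type0) => y) ρ) ζ ζ) => b) (fun (l : ρ) => refl ((fun (c : Type0) => c) ρ) l))
  ~> fun (m : Type0) => (fun (ξ : forall (β : m), Eq ((fun (ρ : Type0) => ρ) m) β β) => ξ) (fun (b : m) => refl ((fun (ζ : Type0) => ζ) m) b)
  ~> fun (m : Type0) => fun (ξ : m) => refl ((fun (β : Type0) => β) m) ξ
  ~> fun (m : Type0) => fun (ξ : m) => refl m ξ
type:
  forall (m : Type0), forall (ξ : m), Eq m ξ ξ


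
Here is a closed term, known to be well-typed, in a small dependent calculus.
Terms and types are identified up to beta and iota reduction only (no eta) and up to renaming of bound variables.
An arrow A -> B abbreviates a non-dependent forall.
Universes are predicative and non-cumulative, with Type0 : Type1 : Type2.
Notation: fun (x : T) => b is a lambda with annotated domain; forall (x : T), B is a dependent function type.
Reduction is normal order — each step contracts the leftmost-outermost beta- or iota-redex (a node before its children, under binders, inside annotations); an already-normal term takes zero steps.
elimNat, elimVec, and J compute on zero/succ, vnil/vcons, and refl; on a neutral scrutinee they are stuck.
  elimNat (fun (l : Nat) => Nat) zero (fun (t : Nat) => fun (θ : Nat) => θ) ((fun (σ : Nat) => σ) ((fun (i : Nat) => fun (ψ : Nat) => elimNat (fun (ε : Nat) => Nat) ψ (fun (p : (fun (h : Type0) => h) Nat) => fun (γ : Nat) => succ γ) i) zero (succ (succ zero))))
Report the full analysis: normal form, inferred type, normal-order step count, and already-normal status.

reduced normal form:
  zero
inferred type:
  Nat
normal-order step count: 11
started in normal form: no
first redex: a beta-redex


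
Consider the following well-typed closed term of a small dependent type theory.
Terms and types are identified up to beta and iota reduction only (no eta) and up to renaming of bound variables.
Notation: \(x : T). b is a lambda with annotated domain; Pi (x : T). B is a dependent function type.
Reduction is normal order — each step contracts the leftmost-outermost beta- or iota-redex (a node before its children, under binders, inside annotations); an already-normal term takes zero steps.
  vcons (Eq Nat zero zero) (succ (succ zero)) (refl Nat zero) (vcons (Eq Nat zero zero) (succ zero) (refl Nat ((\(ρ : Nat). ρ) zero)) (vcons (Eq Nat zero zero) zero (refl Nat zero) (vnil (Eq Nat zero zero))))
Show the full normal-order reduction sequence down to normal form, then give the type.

reduction (normal order):
  vcons (Eq Nat zero zero) (succ (succ zero)) (refl Nat zero) (vcons (Eq Nat zero zero) (succ zero) (refl Nat ((\(ρ : Nat). ρ) zero)) (vcons (Eq Nat zero zero) zero (refl Nat zero) (vnil (Eq Nat zero zero))))
  ~> vcons (Eq Nat zero zero) (succ (succ zero)) (refl Nat zero) (vcons (Eq Nat zero zero) (succ zero) (refl Nat zero) (vcons (Eq Nat zero zero) zero (refl Nat zero) (vnil (Eq Nat zero zero))))
type:
  Vec (Eq Nat zero zero) (succ (succ (succ zero)))


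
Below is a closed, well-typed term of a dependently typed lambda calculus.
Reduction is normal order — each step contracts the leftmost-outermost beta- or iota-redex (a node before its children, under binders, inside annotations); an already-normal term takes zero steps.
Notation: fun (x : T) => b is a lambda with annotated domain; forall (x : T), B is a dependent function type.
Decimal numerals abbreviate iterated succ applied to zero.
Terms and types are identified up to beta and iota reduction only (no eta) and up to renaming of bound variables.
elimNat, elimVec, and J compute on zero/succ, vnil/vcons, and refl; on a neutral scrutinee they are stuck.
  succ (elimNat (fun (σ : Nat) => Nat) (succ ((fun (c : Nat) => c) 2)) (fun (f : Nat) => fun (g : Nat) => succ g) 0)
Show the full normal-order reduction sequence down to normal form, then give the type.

normal-order reduction sequence:
  succ (elimNat (fun (σ : Nat) => Nat) (succ ((fun (c : Nat) => c) 2)) (fun (f : Nat) => fun (g : Nat) => succ g) 0)
  ~> succ (succ ((fun (σ : Nat) => σ) 2))
  ~> 4
inferred type:
  Nat


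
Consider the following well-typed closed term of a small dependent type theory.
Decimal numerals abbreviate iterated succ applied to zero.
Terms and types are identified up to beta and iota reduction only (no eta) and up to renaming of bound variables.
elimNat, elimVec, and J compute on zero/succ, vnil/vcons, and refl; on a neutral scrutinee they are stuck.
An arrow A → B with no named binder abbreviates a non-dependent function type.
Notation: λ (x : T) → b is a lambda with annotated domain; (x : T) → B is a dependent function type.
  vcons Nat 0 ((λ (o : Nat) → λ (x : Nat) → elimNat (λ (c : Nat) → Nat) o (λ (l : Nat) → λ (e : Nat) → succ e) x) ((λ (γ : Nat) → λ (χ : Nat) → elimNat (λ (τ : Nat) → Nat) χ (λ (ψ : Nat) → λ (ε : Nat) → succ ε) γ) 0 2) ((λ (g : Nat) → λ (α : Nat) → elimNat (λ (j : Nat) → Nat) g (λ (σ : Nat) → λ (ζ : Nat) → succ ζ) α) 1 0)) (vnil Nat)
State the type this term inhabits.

inferred type:
  Vec Nat 1


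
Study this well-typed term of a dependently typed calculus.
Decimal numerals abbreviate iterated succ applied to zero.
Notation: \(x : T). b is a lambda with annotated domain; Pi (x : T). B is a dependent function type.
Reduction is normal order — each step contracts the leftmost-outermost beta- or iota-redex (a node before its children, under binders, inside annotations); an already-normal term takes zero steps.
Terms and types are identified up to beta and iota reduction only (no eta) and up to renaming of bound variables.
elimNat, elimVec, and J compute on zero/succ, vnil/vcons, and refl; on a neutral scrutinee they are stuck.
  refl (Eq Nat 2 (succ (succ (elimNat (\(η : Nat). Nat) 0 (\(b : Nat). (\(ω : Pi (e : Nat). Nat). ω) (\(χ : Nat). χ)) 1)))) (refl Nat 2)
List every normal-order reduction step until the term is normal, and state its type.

normal-order reduction:
  refl (Eq Nat 2 (succ (succ (elimNat (\(η : Nat). Nat) 0 (\(b : Nat). (\(ω : Pi (e : Nat). Nat). ω) (\(χ : Nat). χ)) 1)))) (refl Nat 2)
  ~> refl (Eq Nat 2 (succ (succ ((\(η : Nat). (\(b : Pi (ω : Nat). Nat). b) (\(e : Nat). e)) 0 (elimNat (\(χ : Nat). Nat) 0 (\(ψ : Nat). (\(w : Pi (γ : Nat). Nat). w) (\(k : Nat). k)) 0))))) (refl Nat 2)
  ~> refl (Eq Nat 2 (succ (succ ((\(η : Pi (b : Nat). Nat). η) (\(ω : Nat). ω) (elimNat (\(e : Nat). Nat) 0 (\(χ : Nat). (\(ψ : Pi (w : Nat). Nat). ψ) (\(γ : Nat). γ)) 0))))) (refl Nat 2)
  ~> refl (Eq Nat 2 (succ (succ ((\(η : Nat). η) (elimNat (\(b : Nat). Nat) 0 (\(ω : Nat). (\(e : Pi (χ : Nat). Nat). e) (\(ψ : Nat). ψ)) 0))))) (refl Nat 2)
  ~> refl (Eq Nat 2 (succ (succ (elimNat (\(η : Nat). Nat) 0 (\(b : Nat). (\(ω : Pi (e : Nat). Nat). ω) (\(χ : Nat). χ)) 0)))) (refl Nat 2)
  ~> refl (Eq Nat 2 2) (refl Nat 2)
the term's type:
  Eq (Eq Nat 2 2) (refl Nat 2) (refl Nat 2)


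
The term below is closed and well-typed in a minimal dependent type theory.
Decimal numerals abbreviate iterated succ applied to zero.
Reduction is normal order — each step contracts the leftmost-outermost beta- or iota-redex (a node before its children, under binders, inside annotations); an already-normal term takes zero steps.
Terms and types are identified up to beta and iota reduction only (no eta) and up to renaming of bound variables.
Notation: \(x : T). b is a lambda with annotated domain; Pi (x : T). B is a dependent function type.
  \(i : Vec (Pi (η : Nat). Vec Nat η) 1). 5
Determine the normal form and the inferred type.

reduced normal form:
  \(i : Vec (Pi (η : Nat). Vec Nat η) 1). 5
type:
  Pi (i : Vec (Pi (η : Nat). Vec Nat η) 1). Nat


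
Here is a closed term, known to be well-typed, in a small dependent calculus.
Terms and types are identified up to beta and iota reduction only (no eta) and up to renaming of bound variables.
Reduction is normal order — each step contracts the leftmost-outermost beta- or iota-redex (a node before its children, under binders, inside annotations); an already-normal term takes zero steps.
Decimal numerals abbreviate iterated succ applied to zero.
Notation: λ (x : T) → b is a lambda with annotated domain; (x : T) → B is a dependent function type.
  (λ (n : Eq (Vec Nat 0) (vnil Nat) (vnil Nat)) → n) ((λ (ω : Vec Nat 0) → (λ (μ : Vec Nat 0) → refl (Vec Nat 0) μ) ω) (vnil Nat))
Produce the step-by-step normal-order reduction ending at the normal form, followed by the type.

reduction (normal order):
  (λ (n : Eq (Vec Nat 0) (vnil Nat) (vnil Nat)) → n) ((λ (ω : Vec Nat 0) → (λ (μ : Vec Nat 0) → refl (Vec Nat 0) μ) ω) (vnil Nat))
  ~> (λ (n : Vec Nat 0) → (λ (ω : Vec Nat 0) → refl (Vec Nat 0) ω) n) (vnil Nat)
  ~> (λ (n : Vec Nat 0) → refl (Vec Nat 0) n) (vnil Nat)
  ~> refl (Vec Nat 0) (vnil Nat)
the term's type:
  Eq (Vec Nat 0) (vnil Nat) (vnil Nat)


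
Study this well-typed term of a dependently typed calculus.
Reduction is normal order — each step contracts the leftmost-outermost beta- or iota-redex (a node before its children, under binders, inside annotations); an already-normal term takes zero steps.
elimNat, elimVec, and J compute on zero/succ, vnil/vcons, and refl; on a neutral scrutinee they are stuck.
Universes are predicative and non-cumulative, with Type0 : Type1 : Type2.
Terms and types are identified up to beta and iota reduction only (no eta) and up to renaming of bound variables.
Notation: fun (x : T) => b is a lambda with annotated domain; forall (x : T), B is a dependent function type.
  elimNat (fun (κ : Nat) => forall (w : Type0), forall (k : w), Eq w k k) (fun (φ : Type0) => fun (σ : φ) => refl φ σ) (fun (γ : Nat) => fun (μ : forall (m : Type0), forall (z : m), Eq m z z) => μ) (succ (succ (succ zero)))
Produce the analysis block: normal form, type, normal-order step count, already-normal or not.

resulting normal form:
  fun (κ : Type0) => fun (w : κ) => refl κ w
type:
  forall (κ : Type0), forall (w : κ), Eq κ w w
reduction steps (normal order): 10
started in normal form: no
first contracted redex: an elimNat iota-redex


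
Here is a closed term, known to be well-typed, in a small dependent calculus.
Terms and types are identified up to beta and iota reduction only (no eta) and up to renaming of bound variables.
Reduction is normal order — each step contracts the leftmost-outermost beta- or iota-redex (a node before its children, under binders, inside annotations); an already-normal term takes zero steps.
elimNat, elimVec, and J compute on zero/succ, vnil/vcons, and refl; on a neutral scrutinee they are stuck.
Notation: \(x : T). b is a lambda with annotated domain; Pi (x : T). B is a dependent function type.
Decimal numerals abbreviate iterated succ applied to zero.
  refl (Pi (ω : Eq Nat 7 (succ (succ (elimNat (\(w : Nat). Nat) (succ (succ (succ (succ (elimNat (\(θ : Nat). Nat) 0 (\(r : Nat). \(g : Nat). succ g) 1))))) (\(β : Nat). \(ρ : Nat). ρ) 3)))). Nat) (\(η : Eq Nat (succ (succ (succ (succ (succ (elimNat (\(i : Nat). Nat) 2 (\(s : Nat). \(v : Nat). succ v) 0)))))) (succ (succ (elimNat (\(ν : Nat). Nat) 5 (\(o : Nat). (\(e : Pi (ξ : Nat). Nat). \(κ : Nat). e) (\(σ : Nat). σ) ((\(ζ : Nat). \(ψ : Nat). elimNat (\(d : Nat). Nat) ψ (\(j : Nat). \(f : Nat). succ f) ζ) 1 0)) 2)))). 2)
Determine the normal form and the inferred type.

normal form:
  refl (Pi (ω : Eq Nat 7 7). Nat) (\(w : Eq Nat 7 7). 2)
the term's type:
  Eq (Pi (ω : Eq Nat 7 7). Nat) (\(w : Eq Nat 7 7). 2) (\(θ : Eq Nat 7 7). 2)
observation: the leftmost-outermost redex is an elimNat iota-redex, and normalization takes 26 steps.


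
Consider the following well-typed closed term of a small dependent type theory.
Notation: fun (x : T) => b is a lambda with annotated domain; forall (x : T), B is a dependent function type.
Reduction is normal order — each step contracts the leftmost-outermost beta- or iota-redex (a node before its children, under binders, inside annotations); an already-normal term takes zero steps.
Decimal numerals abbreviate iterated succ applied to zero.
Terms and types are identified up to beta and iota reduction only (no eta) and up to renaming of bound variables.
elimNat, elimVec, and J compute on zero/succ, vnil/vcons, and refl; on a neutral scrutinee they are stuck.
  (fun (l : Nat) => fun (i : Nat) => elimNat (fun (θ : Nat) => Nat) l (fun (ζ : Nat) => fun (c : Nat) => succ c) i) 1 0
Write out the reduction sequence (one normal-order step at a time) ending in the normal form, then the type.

normal-order reduction:
  (fun (l : Nat) => fun (i : Nat) => elimNat (fun (θ : Nat) => Nat) l (fun (ζ : Nat) => fun (c : Nat) => succ c) i) 1 0
  ~> (fun (l : Nat) => elimNat (fun (i : Nat) => Nat) 1 (fun (θ : Nat) => fun (ζ : Nat) => succ ζ) l) 0
  ~> elimNat (fun (l : Nat) => Nat) 1 (fun (i : Nat) => fun (θ : Nat) => succ θ) 0
  ~> 1
type:
  Nat


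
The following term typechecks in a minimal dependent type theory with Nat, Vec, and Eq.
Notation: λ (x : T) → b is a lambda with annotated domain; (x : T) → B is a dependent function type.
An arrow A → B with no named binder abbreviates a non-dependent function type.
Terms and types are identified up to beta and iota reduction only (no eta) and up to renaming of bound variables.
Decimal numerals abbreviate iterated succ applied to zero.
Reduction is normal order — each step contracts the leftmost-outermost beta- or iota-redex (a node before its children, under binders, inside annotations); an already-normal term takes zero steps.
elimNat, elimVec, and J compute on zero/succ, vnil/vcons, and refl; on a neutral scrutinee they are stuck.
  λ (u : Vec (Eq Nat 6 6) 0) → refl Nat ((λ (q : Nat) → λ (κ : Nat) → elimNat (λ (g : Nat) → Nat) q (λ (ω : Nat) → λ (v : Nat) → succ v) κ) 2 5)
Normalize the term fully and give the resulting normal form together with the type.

normal form:
  λ (u : Vec (Eq Nat 6 6) 0) → refl Nat 7
type:
  Vec (Eq Nat 6 6) 0 → Eq Nat 7 7
observation: 18 normal-order steps separate the term from its normal form.


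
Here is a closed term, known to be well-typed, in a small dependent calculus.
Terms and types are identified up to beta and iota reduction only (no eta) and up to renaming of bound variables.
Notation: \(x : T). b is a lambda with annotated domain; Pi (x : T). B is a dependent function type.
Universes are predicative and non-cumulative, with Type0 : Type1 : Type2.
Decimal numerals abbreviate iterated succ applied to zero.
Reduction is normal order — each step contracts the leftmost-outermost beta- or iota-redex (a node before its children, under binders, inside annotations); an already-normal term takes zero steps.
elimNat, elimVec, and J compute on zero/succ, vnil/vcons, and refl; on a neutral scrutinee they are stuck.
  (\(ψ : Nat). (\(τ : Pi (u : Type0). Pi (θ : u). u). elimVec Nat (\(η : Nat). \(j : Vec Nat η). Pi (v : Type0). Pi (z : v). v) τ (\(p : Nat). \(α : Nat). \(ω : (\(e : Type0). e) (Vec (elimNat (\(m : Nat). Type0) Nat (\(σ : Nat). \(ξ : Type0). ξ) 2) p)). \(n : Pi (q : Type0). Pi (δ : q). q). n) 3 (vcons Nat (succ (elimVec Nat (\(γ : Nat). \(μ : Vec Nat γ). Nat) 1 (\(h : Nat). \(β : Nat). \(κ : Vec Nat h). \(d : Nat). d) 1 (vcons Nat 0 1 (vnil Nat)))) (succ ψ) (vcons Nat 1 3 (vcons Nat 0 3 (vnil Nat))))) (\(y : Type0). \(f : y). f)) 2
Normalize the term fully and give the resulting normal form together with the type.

normal form:
  \(ψ : Type0). \(τ : ψ). τ
inferred type:
  Pi (ψ : Type0). Pi (τ : ψ). ψ


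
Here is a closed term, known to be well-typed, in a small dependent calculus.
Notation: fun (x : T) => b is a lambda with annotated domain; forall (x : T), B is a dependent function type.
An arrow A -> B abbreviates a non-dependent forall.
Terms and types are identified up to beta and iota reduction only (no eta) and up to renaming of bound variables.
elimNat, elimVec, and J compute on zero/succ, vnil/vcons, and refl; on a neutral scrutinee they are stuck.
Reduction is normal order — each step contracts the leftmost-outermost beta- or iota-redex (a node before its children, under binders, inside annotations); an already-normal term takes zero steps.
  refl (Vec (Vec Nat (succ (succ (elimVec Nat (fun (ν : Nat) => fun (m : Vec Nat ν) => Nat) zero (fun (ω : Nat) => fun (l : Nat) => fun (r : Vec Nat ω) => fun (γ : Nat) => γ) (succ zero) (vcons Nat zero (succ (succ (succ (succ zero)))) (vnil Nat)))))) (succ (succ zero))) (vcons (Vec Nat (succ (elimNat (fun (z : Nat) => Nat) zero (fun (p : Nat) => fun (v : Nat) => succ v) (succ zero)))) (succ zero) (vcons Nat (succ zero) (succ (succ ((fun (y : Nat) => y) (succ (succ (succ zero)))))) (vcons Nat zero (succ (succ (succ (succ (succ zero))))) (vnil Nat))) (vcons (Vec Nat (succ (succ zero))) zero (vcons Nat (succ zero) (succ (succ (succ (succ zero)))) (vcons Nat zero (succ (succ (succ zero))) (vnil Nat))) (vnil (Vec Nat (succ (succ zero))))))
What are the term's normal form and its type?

resulting normal form:
  refl (Vec (Vec Nat (succ (succ zero))) (succ (succ zero))) (vcons (Vec Nat (succ (succ zero))) (succ zero) (vcons Nat (succ zero) (succ (succ (succ (succ (succ zero))))) (vcons Nat zero (succ (succ (succ (succ (succ zero))))) (vnil Nat))) (vcons (Vec Nat (succ (succ zero))) zero (vcons Nat (succ zero) (succ (succ (succ (succ zero)))) (vcons Nat zero (succ (succ (succ zero))) (vnil Nat))) (vnil (Vec Nat (succ (succ zero))))))
inferred type:
  Eq (Vec (Vec Nat (succ (succ zero))) (succ (succ zero))) (vcons (Vec Nat (succ (succ zero))) (succ zero) (vcons Nat (succ zero) (succ (succ (succ (succ (succ zero))))) (vcons Nat zero (succ (succ (succ (succ (succ zero))))) (vnil Nat))) (vcons (Vec Nat (succ (succ zero))) zero (vcons Nat (succ zero) (succ (succ (succ (succ zero)))) (vcons Nat zero (succ (succ (succ zero))) (vnil Nat))) (vnil (Vec Nat (succ (succ zero)))))) (vcons (Vec Nat (succ (succ zero))) (succ zero) (vcons Nat (succ zero) (succ (succ (succ (succ (succ zero))))) (vcons Nat zero (succ (succ (succ (succ (succ zero))))) (vnil Nat))) (vcons (Vec Nat (succ (succ zero))) zero (vcons Nat (succ zero) (succ (succ (succ (succ zero)))) (vcons Nat zero (succ (succ (succ zero))) (vnil Nat))) (vnil (Vec Nat (succ (succ zero))))))


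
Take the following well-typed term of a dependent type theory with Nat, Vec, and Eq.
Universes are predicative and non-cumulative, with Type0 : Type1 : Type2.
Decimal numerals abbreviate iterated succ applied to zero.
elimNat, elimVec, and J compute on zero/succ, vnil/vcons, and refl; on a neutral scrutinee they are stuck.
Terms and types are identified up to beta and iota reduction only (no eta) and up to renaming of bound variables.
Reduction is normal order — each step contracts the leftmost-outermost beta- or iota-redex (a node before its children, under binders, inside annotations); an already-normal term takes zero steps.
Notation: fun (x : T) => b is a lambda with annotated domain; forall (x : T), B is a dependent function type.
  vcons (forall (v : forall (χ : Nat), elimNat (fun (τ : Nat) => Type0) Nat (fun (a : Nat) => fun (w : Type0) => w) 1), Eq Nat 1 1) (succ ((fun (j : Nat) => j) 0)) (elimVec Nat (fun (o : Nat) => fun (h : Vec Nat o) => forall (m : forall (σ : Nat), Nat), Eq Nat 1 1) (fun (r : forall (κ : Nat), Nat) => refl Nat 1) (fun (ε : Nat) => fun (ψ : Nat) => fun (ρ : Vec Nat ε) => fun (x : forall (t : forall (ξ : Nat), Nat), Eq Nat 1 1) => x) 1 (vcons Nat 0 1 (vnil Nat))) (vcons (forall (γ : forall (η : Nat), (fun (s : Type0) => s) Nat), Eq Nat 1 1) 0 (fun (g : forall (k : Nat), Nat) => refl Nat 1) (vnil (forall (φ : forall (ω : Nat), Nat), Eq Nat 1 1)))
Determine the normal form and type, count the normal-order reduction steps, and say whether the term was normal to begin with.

resulting normal form:
  vcons (forall (v : forall (χ : Nat), Nat), Eq Nat 1 1) 1 (fun (τ : forall (a : Nat), Nat) => refl Nat 1) (vcons (forall (w : forall (j : Nat), Nat), Eq Nat 1 1) 0 (fun (o : forall (h : Nat), Nat) => refl Nat 1) (vnil (forall (m : forall (σ : Nat), Nat), Eq Nat 1 1)))
the term's type:
  Vec (forall (v : forall (χ : Nat), Nat), Eq Nat 1 1) 2
reduction steps (normal order): 12
already normal: no
first redex: an elimNat iota-redex


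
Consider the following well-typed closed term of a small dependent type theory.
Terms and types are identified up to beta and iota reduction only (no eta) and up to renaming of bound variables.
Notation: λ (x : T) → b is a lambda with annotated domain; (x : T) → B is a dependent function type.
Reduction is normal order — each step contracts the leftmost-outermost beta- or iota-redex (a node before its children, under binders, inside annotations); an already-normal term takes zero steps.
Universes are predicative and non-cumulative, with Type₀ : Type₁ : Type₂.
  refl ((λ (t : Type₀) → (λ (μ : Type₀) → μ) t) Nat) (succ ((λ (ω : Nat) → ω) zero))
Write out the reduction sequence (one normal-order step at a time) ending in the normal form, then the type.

reduction (normal order):
  refl ((λ (t : Type₀) → (λ (μ : Type₀) → μ) t) Nat) (succ ((λ (ω : Nat) → ω) zero))
  ~> refl ((λ (t : Type₀) → t) Nat) (succ ((λ (μ : Nat) → μ) zero))
  ~> refl Nat (succ ((λ (t : Nat) → t) zero))
  ~> refl Nat (succ zero)
the term's type:
  Eq Nat (succ zero) (succ zero)


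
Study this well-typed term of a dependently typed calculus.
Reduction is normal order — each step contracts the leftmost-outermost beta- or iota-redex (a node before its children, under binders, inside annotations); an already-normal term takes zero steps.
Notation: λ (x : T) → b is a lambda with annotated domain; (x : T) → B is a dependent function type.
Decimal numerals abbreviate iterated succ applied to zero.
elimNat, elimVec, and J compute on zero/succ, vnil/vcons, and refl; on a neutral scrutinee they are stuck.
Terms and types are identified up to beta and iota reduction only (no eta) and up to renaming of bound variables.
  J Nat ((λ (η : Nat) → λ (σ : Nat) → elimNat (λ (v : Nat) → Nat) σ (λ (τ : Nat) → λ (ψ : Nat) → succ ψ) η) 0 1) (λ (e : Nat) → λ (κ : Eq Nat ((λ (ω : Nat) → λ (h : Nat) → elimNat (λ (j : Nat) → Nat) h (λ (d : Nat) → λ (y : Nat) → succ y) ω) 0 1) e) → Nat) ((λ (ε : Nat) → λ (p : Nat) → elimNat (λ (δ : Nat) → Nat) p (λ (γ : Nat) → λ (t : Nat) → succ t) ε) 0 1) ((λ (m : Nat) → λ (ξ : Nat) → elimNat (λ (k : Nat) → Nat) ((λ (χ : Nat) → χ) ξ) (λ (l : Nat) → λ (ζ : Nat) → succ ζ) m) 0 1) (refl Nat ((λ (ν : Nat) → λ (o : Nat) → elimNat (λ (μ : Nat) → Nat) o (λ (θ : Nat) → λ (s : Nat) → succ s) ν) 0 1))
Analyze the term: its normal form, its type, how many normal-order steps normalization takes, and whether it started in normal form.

resulting normal form:
  1
inferred type:
  Nat
normal-order step count: 4
started in normal form: no
first redex: a J iota-redex


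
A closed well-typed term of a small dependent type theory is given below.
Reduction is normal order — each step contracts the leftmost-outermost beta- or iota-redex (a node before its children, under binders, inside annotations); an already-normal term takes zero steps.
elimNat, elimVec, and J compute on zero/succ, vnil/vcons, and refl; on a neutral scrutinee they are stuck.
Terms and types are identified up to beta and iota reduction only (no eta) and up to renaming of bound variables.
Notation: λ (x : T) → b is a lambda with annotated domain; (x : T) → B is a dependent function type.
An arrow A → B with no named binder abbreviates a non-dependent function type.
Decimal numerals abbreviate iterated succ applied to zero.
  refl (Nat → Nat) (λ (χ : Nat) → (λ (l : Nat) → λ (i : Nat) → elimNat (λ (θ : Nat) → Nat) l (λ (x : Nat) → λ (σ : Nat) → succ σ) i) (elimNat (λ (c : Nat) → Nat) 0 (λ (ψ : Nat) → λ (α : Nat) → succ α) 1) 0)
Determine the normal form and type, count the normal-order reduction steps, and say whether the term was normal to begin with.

normal form:
  refl (Nat → Nat) (λ (χ : Nat) → 1)
the term's type:
  Eq (Nat → Nat) (λ (χ : Nat) → 1) (λ (l : Nat) → 1)
normal-order step count: 7
started in normal form: no
first contracted redex: a beta-redex


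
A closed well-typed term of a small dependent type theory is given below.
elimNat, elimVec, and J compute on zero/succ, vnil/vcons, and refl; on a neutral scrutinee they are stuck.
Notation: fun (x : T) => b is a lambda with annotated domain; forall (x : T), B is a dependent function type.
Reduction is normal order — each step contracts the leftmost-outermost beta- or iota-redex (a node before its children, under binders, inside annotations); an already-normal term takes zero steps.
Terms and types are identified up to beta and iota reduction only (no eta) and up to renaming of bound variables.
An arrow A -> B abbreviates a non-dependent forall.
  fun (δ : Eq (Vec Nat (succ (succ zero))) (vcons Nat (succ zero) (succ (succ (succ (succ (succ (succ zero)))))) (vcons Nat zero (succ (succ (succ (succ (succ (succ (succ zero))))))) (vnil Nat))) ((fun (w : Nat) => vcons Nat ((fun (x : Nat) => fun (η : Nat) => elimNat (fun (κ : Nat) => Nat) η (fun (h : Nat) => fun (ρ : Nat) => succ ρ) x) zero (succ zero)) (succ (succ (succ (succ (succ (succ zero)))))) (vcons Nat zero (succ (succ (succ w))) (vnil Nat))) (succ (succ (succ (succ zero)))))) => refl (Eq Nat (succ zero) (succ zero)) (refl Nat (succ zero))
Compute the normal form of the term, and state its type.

normal form:
  fun (δ : Eq (Vec Nat (succ (succ zero))) (vcons Nat (succ zero) (succ (succ (succ (succ (succ (succ zero)))))) (vcons Nat zero (succ (succ (succ (succ (succ (succ (succ zero))))))) (vnil Nat))) (vcons Nat (succ zero) (succ (succ (succ (succ (succ (succ zero)))))) (vcons Nat zero (succ (succ (succ (succ (succ (succ (succ zero))))))) (vnil Nat)))) => refl (Eq Nat (succ zero) (succ zero)) (refl Nat (succ zero))
the term's type:
  Eq (Vec Nat (succ (succ zero))) (vcons Nat (succ zero) (succ (succ (succ (succ (succ (succ zero)))))) (vcons Nat zero (succ (succ (succ (succ (succ (succ (succ zero))))))) (vnil Nat))) (vcons Nat (succ zero) (succ (succ (succ (succ (succ (succ zero)))))) (vcons Nat zero (succ (succ (succ (succ (succ (succ (succ zero))))))) (vnil Nat))) -> Eq (Eq Nat (succ zero) (succ zero)) (refl Nat (succ zero)) (refl Nat (succ zero))
observation: normalization takes exactly 4 steps under the normal-order strategy.
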